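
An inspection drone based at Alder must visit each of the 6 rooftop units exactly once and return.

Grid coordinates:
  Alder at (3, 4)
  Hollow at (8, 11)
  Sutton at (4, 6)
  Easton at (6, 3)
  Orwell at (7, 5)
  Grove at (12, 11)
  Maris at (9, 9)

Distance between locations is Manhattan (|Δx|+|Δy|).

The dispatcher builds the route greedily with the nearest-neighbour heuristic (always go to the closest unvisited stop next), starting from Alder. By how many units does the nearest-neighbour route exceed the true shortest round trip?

8 longer than the optimal tour.

Alder: Sutton=3, Easton=4, Orwell=5, Maris=11, Hollow=12, Grove=16 ⇒ Sutton
Sutton: Orwell=4, Easton=5, Maris=8, Hollow=9, Grove=13 ⇒ Orwell
Orwell: Easton=3, Maris=6, Hollow=7, Grove=11 ⇒ Easton
Easton: Maris=9, Hollow=10, Grove=14 ⇒ Maris
Maris: Hollow=3, Grove=5 ⇒ Hollow
Hollow: Grove=4 ⇒ Grove
NN route Alder → Sutton → Orwell → Easton → Maris → Hollow → Grove → Alder costs 42.
Optimal: Alder → Sutton → Hollow → Grove → Maris → Orwell → Easton → Alder costs 34 (by enumerating all 360 distinct tours).
Excess = 42 − 34 = 8.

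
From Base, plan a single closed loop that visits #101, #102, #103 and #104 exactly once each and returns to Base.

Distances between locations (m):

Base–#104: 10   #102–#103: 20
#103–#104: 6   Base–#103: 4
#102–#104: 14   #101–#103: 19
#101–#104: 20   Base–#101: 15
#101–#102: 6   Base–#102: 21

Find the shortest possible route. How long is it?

45 m — the shortest possible round trip.

With 4 stops there are 4!/2 = 12 distinct round trips (a route and its reverse cost the same).
Base → #101 → #102 → #103 → #104 → Base: 15+6+20+6+10 = 57
Base → #101 → #102 → #104 → #103 → Base: 15+6+14+6+4 = 45
Base → #101 → #103 → #102 → #104 → Base: 15+19+20+14+10 = 78
Base → #101 → #103 → #104 → #102 → Base: 15+19+6+14+21 = 75
Base → #101 → #104 → #102 → #103 → Base: 15+20+14+20+4 = 73
Base → #101 → #104 → #103 → #102 → Base: 15+20+6+20+21 = 82
Base → #102 → #101 → #103 → #104 → Base: 21+6+19+6+10 = 62
Base → #102 → #101 → #104 → #103 → Base: 21+6+20+6+4 = 57
Base → #102 → #103 → #101 → #104 → Base: 21+20+19+20+10 = 90
Base → #102 → #104 → #101 → #103 → Base: 21+14+20+19+4 = 78
Base → #103 → #101 → #102 → #104 → Base: 4+19+6+14+10 = 53
Base → #103 → #102 → #101 → #104 → Base: 4+20+6+20+10 = 60
The minimum is 45.
One optimal route: Base → #101 → #102 → #104 → #103 → Base (or its reverse).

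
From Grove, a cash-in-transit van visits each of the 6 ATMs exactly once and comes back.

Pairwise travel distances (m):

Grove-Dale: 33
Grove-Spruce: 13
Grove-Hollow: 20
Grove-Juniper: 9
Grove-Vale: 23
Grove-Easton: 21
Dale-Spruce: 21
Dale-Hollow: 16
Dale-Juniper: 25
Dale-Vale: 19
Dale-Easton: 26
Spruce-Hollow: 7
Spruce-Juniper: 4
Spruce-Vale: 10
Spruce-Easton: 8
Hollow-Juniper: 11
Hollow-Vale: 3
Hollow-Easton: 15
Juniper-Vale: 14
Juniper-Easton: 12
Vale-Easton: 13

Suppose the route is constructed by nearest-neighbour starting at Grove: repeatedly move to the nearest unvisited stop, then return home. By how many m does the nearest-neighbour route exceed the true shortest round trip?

Grove: Juniper=9, Spruce=13, Hollow=20, Easton=21, Vale=23, Dale=33 ⇒ Juniper
Juniper: Spruce=4, Hollow=11, Easton=12, Vale=14, Dale=25 ⇒ Spruce
Spruce: Hollow=7, Easton=8, Vale=10, Dale=21 ⇒ Hollow
Hollow: Vale=3, Easton=15, Dale=16 ⇒ Vale
Vale: Easton=13, Dale=19 ⇒ Easton
Easton: Dale=26 ⇒ Dale
NN route Grove → Juniper → Spruce → Hollow → Vale → Easton → Dale → Grove costs 95.
Optimal: Grove → Dale → Hollow → Vale → Easton → Spruce → Juniper → Grove costs 86 (by enumerating all 360 distinct tours).
Excess = 95 − 86 = 9.

Excess over optimum: 9 m.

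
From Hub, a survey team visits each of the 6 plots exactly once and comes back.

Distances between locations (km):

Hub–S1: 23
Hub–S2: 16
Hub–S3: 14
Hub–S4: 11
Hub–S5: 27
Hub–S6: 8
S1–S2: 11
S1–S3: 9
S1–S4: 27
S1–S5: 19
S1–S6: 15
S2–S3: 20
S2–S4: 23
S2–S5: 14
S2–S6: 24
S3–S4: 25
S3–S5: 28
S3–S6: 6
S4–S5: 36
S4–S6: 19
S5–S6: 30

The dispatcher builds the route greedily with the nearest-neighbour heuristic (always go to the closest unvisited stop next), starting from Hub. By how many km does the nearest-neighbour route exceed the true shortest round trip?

5 km longer than the optimal tour.

Hub: S6=8, S4=11, S3=14, S2=16, S1=23, S5=27 ⇒ S6
S6: S3=6, S1=15, S4=19, S2=24, S5=30 ⇒ S3
S3: S1=9, S2=20, S4=25, S5=28 ⇒ S1
S1: S2=11, S5=19, S4=27 ⇒ S2
S2: S5=14, S4=23 ⇒ S5
S5: S4=36 ⇒ S4
NN route Hub → S6 → S3 → S1 → S2 → S5 → S4 → Hub costs 95.
Optimal: Hub → S4 → S2 → S5 → S1 → S3 → S6 → Hub costs 90 (by enumerating all 360 distinct tours).
Excess = 95 − 90 = 5.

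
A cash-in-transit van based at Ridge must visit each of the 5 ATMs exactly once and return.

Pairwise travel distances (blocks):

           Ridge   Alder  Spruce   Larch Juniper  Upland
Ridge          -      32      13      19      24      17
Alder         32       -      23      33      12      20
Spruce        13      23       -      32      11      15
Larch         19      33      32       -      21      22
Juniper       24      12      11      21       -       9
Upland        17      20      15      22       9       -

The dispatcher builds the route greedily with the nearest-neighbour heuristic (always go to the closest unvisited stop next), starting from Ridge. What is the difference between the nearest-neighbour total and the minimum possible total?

Ridge: Spruce=13, Upland=17, Larch=19, Juniper=24, Alder=32 ⇒ Spruce
Spruce: Juniper=11, Upland=15, Alder=23, Larch=32 ⇒ Juniper
Juniper: Upland=9, Alder=12, Larch=21 ⇒ Upland
Upland: Alder=20, Larch=22 ⇒ Alder
Alder: Larch=33 ⇒ Larch
NN route Ridge → Spruce → Juniper → Upland → Alder → Larch → Ridge costs 105.
Optimal: Ridge → Spruce → Juniper → Alder → Upland → Larch → Ridge costs 97 (by enumerating all 60 distinct tours).
Excess = 105 − 97 = 8.

8 blocks longer than the optimal tour.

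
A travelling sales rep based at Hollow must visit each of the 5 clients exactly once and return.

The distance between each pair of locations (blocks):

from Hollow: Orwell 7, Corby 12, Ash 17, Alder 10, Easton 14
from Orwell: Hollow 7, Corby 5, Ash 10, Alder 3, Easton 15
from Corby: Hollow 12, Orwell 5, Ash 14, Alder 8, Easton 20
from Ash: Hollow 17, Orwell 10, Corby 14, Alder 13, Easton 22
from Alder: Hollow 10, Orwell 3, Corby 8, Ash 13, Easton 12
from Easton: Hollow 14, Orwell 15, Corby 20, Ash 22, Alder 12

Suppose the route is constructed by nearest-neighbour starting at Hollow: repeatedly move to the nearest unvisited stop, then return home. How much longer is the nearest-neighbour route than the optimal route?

From Hollow: Orwell=7, Alder=10, Corby=12, Easton=14, Ash=17 → choose Orwell (7).
From Orwell: Alder=3, Corby=5, Ash=10, Easton=15 → choose Alder (3).
From Alder: Corby=8, Easton=12, Ash=13 → choose Corby (8).
From Corby: Ash=14, Easton=20 → choose Ash (14).
From Ash: Easton=22 → choose Easton (22).
NN route Hollow → Orwell → Alder → Corby → Ash → Easton → Hollow costs 68.
Optimal: Hollow → Orwell → Corby → Ash → Alder → Easton → Hollow costs 65 (by enumerating all 60 distinct tours).
Excess = 68 − 65 = 3.

The nearest-neighbour route is 3 blocks longer than optimal.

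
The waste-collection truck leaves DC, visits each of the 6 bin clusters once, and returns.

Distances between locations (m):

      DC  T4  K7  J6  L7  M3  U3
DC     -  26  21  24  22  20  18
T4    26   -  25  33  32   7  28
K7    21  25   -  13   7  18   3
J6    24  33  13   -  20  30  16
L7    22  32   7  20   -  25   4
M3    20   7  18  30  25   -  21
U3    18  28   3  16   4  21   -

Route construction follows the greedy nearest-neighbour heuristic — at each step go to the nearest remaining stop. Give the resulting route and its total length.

Nearest-neighbour total = 111 m; route DC → U3 → K7 → L7 → J6 → M3 → T4 → DC.

At DC the remaining stops are U3 18, M3 20, K7 21, L7 22, J6 24, T4 26; go to U3.
At U3 the remaining stops are K7 3, L7 4, J6 16, M3 21, T4 28; go to K7.
At K7 the remaining stops are L7 7, J6 13, M3 18, T4 25; go to L7.
At L7 the remaining stops are J6 20, M3 25, T4 32; go to J6.
At J6 the remaining stops are M3 30, T4 33; go to M3.
At M3 the remaining stops are T4 7; go to T4.
Return T4→DC: 26.
Total = 18 + 3 + 7 + 20 + 30 + 7 + 26 = 111.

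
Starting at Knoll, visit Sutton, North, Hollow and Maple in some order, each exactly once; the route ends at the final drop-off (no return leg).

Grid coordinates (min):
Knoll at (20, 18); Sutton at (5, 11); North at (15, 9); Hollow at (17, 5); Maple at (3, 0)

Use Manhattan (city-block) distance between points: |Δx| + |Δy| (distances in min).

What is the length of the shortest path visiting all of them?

Shortest open route: 47 min.

There are 4! = 24 possible orderings.
Knoll → Sutton → North → Hollow → Maple: 22+12+6+19 = 59
Knoll → Sutton → North → Maple → Hollow: 22+12+21+19 = 74
Knoll → Sutton → Hollow → North → Maple: 22+18+6+21 = 67
Knoll → Sutton → Hollow → Maple → North: 22+18+19+21 = 80
Knoll → Sutton → Maple → North → Hollow: 22+13+21+6 = 62
Knoll → Sutton → Maple → Hollow → North: 22+13+19+6 = 60
Knoll → North → Sutton → Hollow → Maple: 14+12+18+19 = 63
Knoll → North → Sutton → Maple → Hollow: 14+12+13+19 = 58
Knoll → North → Hollow → Sutton → Maple: 14+6+18+13 = 51
Knoll → North → Hollow → Maple → Sutton: 14+6+19+13 = 52
Knoll → North → Maple → Sutton → Hollow: 14+21+13+18 = 66
Knoll → North → Maple → Hollow → Sutton: 14+21+19+18 = 72
Knoll → Hollow → Sutton → North → Maple: 16+18+12+21 = 67
Knoll → Hollow → Sutton → Maple → North: 16+18+13+21 = 68
… (10 more)
Knoll → Hollow → North → Sutton → Maple: 16+6+12+13 = 47  ← best
The minimum is 47.
One shortest path: Knoll → Hollow → North → Sutton → Maple.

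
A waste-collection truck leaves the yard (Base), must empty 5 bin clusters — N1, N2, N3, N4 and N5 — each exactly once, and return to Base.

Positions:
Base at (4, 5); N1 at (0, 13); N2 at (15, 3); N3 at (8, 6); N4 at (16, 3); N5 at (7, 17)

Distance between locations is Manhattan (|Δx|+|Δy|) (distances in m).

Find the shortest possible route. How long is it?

There are 60 distinct closed tours to check (reversals are equivalent).
Base - N1 - N2 - N3 - N4 - N5 - Base: 12+25+10+11+23+15 = 96
Base - N1 - N2 - N3 - N5 - N4 - Base: 12+25+10+12+23+14 = 96
Base - N1 - N2 - N4 - N3 - N5 - Base: 12+25+1+11+12+15 = 76
Base - N1 - N2 - N4 - N5 - N3 - Base: 12+25+1+23+12+5 = 78
Base - N1 - N2 - N5 - N3 - N4 - Base: 12+25+22+12+11+14 = 96
Base - N1 - N2 - N5 - N4 - N3 - Base: 12+25+22+23+11+5 = 98
Base - N1 - N3 - N2 - N4 - N5 - Base: 12+15+10+1+23+15 = 76
Base - N1 - N3 - N2 - N5 - N4 - Base: 12+15+10+22+23+14 = 96
Base - N1 - N3 - N4 - N2 - N5 - Base: 12+15+11+1+22+15 = 76
Base - N1 - N3 - N4 - N5 - N2 - Base: 12+15+11+23+22+13 = 96
Base - N1 - N3 - N5 - N2 - N4 - Base: 12+15+12+22+1+14 = 76
Base - N1 - N3 - N5 - N4 - N2 - Base: 12+15+12+23+1+13 = 76
Base - N1 - N4 - N2 - N3 - N5 - Base: 12+26+1+10+12+15 = 76
Base - N1 - N4 - N2 - N5 - N3 - Base: 12+26+1+22+12+5 = 78
… (46 more)
Base - N1 - N5 - N3 - N2 - N4 - Base: 12+11+12+10+1+14 = 60  ← best
The minimum is 60.
One optimal route: Base → N1 → N5 → N3 → N2 → N4 → Base (or its reverse).

Shortest round trip = 60 m.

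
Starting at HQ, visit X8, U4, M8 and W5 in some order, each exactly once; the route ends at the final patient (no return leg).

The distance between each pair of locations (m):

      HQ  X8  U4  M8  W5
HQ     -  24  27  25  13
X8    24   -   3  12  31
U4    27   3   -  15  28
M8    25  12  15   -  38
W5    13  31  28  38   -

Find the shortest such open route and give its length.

There are 4! = 24 possible orderings.
HQ → X8 → U4 → M8 → W5: 24+3+15+38 = 80
HQ → X8 → U4 → W5 → M8: 24+3+28+38 = 93
HQ → X8 → M8 → U4 → W5: 24+12+15+28 = 79
HQ → X8 → M8 → W5 → U4: 24+12+38+28 = 102
HQ → X8 → W5 → U4 → M8: 24+31+28+15 = 98
HQ → X8 → W5 → M8 → U4: 24+31+38+15 = 108
HQ → U4 → X8 → M8 → W5: 27+3+12+38 = 80
HQ → U4 → X8 → W5 → M8: 27+3+31+38 = 99
HQ → U4 → M8 → X8 → W5: 27+15+12+31 = 85
HQ → U4 → M8 → W5 → X8: 27+15+38+31 = 111
HQ → U4 → W5 → X8 → M8: 27+28+31+12 = 98
HQ → U4 → W5 → M8 → X8: 27+28+38+12 = 105
HQ → M8 → X8 → U4 → W5: 25+12+3+28 = 68
HQ → M8 → X8 → W5 → U4: 25+12+31+28 = 96
… (10 more)
HQ → W5 → U4 → X8 → M8: 13+28+3+12 = 56  ← best
The minimum is 56.
One shortest path: HQ → W5 → U4 → X8 → M8.

Minimum one-way distance = 56 m.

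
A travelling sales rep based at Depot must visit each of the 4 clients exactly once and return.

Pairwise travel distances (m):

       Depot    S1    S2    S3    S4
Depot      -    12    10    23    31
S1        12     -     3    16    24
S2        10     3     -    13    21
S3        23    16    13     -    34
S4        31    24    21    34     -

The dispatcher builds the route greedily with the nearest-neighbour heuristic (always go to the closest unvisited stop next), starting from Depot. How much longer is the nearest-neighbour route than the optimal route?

Depot: S2=10, S1=12, S3=23, S4=31 ⇒ S2
S2: S1=3, S3=13, S4=21 ⇒ S1
S1: S3=16, S4=24 ⇒ S3
S3: S4=34 ⇒ S4
NN route Depot → S2 → S1 → S3 → S4 → Depot costs 94.
Optimal: Depot → S1 → S2 → S3 → S4 → Depot costs 93 (by enumerating all 12 distinct tours).
Excess = 94 − 93 = 1.

The nearest-neighbour route is 1 m longer than optimal.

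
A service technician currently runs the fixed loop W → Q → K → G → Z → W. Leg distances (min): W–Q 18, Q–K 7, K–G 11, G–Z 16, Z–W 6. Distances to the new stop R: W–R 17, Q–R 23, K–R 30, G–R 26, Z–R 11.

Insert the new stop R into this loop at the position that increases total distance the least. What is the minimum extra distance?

Adding 21 min by placing R on the G–Z leg.

Insertion cost between consecutive stops i–j is d(i,R) + d(R,j) − d(i,j):
  between W and Q: 17 + 23 − 18 = 22
  between Q and K: 23 + 30 − 7 = 46
  between K and G: 30 + 26 − 11 = 45
  between G and Z: 26 + 11 − 16 = 21
  between Z and W: 11 + 17 − 6 = 22
Cheapest insertion is between G and Z, adding 21.
New total = 58 + 21 = 79.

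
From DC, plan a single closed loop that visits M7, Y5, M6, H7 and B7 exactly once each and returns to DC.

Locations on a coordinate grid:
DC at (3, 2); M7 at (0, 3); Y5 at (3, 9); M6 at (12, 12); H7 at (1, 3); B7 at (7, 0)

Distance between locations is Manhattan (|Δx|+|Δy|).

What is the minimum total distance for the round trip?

Shortest round trip = 48.

DC - M7 - Y5 - M6 - H7 - B7 - DC: 4+9+12+20+9+6 = 60
DC - M7 - Y5 - M6 - B7 - H7 - DC: 4+9+12+17+9+3 = 54
DC - M7 - Y5 - H7 - M6 - B7 - DC: 4+9+8+20+17+6 = 64
DC - M7 - Y5 - H7 - B7 - M6 - DC: 4+9+8+9+17+19 = 66
DC - M7 - Y5 - B7 - M6 - H7 - DC: 4+9+13+17+20+3 = 66
DC - M7 - Y5 - B7 - H7 - M6 - DC: 4+9+13+9+20+19 = 74
DC - M7 - M6 - Y5 - H7 - B7 - DC: 4+21+12+8+9+6 = 60
DC - M7 - M6 - Y5 - B7 - H7 - DC: 4+21+12+13+9+3 = 62
DC - M7 - M6 - H7 - Y5 - B7 - DC: 4+21+20+8+13+6 = 72
DC - M7 - M6 - H7 - B7 - Y5 - DC: 4+21+20+9+13+7 = 74
DC - M7 - M6 - B7 - Y5 - H7 - DC: 4+21+17+13+8+3 = 66
DC - M7 - M6 - B7 - H7 - Y5 - DC: 4+21+17+9+8+7 = 66
DC - M7 - H7 - Y5 - M6 - B7 - DC: 4+1+8+12+17+6 = 48
DC - M7 - H7 - Y5 - B7 - M6 - DC: 4+1+8+13+17+19 = 62
… (46 more)
The minimum is 48.
One optimal route: DC → M7 → H7 → Y5 → M6 → B7 → DC (or its reverse).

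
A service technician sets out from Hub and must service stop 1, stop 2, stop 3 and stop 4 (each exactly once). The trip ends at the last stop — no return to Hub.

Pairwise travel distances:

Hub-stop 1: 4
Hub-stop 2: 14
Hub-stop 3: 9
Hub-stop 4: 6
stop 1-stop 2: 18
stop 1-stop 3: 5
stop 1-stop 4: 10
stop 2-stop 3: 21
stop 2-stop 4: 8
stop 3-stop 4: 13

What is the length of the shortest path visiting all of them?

30 — the minimum one-way total.

There are 4! = 24 possible orderings.
Hub - stop 1 - stop 2 - stop 3 - stop 4: 4+18+21+13 = 56
Hub - stop 1 - stop 2 - stop 4 - stop 3: 4+18+8+13 = 43
Hub - stop 1 - stop 3 - stop 2 - stop 4: 4+5+21+8 = 38
Hub - stop 1 - stop 3 - stop 4 - stop 2: 4+5+13+8 = 30
Hub - stop 1 - stop 4 - stop 2 - stop 3: 4+10+8+21 = 43
Hub - stop 1 - stop 4 - stop 3 - stop 2: 4+10+13+21 = 48
Hub - stop 2 - stop 1 - stop 3 - stop 4: 14+18+5+13 = 50
Hub - stop 2 - stop 1 - stop 4 - stop 3: 14+18+10+13 = 55
Hub - stop 2 - stop 3 - stop 1 - stop 4: 14+21+5+10 = 50
Hub - stop 2 - stop 3 - stop 4 - stop 1: 14+21+13+10 = 58
Hub - stop 2 - stop 4 - stop 1 - stop 3: 14+8+10+5 = 37
Hub - stop 2 - stop 4 - stop 3 - stop 1: 14+8+13+5 = 40
Hub - stop 3 - stop 1 - stop 2 - stop 4: 9+5+18+8 = 40
Hub - stop 3 - stop 1 - stop 4 - stop 2: 9+5+10+8 = 32
… (10 more)
The minimum is 30.
One shortest path: Hub → stop 1 → stop 3 → stop 4 → stop 2.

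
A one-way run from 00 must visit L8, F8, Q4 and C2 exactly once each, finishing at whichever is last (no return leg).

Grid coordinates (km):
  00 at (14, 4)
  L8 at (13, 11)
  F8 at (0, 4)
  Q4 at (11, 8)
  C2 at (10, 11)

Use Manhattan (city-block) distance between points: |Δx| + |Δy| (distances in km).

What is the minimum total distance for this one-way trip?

Minimum one-way distance = 30 km.

There are 4! = 24 possible orderings.
00→L8→F8→Q4→C2: 8+20+15+4 = 47
00→L8→F8→C2→Q4: 8+20+17+4 = 49
00→L8→Q4→F8→C2: 8+5+15+17 = 45
00→L8→Q4→C2→F8: 8+5+4+17 = 34
00→L8→C2→F8→Q4: 8+3+17+15 = 43
00→L8→C2→Q4→F8: 8+3+4+15 = 30
00→F8→L8→Q4→C2: 14+20+5+4 = 43
00→F8→L8→C2→Q4: 14+20+3+4 = 41
00→F8→Q4→L8→C2: 14+15+5+3 = 37
00→F8→Q4→C2→L8: 14+15+4+3 = 36
00→F8→C2→L8→Q4: 14+17+3+5 = 39
00→F8→C2→Q4→L8: 14+17+4+5 = 40
00→Q4→L8→F8→C2: 7+5+20+17 = 49
00→Q4→L8→C2→F8: 7+5+3+17 = 32
… (10 more)
The minimum is 30.
One shortest path: 00 → L8 → C2 → Q4 → F8.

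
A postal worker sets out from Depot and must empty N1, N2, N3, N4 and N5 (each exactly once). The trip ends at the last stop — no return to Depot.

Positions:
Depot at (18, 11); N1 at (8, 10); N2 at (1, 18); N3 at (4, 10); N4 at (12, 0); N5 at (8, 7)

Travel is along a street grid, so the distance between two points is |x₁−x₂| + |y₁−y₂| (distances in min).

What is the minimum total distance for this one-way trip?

Shortest open route: 46 min.

There are 5! = 120 possible orderings.
Depot → N1 → N2 → N3 → N4 → N5: 11+15+11+18+11 = 66
Depot → N1 → N2 → N3 → N5 → N4: 11+15+11+7+11 = 55
Depot → N1 → N2 → N4 → N3 → N5: 11+15+29+18+7 = 80
Depot → N1 → N2 → N4 → N5 → N3: 11+15+29+11+7 = 73
Depot → N1 → N2 → N5 → N3 → N4: 11+15+18+7+18 = 69
Depot → N1 → N2 → N5 → N4 → N3: 11+15+18+11+18 = 73
Depot → N1 → N3 → N2 → N4 → N5: 11+4+11+29+11 = 66
Depot → N1 → N3 → N2 → N5 → N4: 11+4+11+18+11 = 55
Depot → N1 → N3 → N4 → N2 → N5: 11+4+18+29+18 = 80
Depot → N1 → N3 → N4 → N5 → N2: 11+4+18+11+18 = 62
Depot → N1 → N3 → N5 → N2 → N4: 11+4+7+18+29 = 69
Depot → N1 → N3 → N5 → N4 → N2: 11+4+7+11+29 = 62
Depot → N1 → N4 → N2 → N3 → N5: 11+14+29+11+7 = 72
Depot → N1 → N4 → N2 → N5 → N3: 11+14+29+18+7 = 79
… (106 more)
Depot → N4 → N5 → N1 → N3 → N2: 17+11+3+4+11 = 46  ← best
The minimum is 46.
One shortest path: Depot → N4 → N5 → N1 → N3 → N2.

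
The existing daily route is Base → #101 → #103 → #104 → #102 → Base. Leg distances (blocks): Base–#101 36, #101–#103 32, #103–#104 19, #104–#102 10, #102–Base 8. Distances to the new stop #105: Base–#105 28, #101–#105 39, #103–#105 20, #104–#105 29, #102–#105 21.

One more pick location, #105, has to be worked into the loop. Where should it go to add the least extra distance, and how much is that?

+27 blocks — insert #105 between #101 and #103.

Insertion cost between consecutive stops i–j is d(i,#105) + d(#105,j) − d(i,j):
  between Base and #101: 28 + 39 − 36 = 31
  between #101 and #103: 39 + 20 − 32 = 27
  between #103 and #104: 20 + 29 − 19 = 30
  between #104 and #102: 29 + 21 − 10 = 40
  between #102 and Base: 21 + 28 − 8 = 41
Cheapest insertion is between #101 and #103, adding 27.
New total = 105 + 27 = 132.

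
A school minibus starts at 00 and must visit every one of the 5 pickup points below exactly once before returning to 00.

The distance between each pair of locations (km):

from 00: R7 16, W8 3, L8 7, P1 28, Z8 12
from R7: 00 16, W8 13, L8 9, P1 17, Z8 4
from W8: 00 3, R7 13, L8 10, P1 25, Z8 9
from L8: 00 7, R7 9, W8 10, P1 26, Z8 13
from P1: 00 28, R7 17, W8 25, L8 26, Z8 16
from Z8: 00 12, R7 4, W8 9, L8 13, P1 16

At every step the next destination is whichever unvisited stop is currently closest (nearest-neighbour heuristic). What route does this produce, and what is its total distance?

00 → [W8:3 / L8:7 / Z8:12 / R7:16 / P1:28] → W8 (3)
W8 → [Z8:9 / L8:10 / R7:13 / P1:25] → Z8 (9)
Z8 → [R7:4 / L8:13 / P1:16] → R7 (4)
R7 → [L8:9 / P1:17] → L8 (9)
L8 → [P1:26] → P1 (26)
Return P1→00: 28.
Total = 3 + 9 + 4 + 9 + 26 + 28 = 79.

Nearest-neighbour total = 79 km; route 00 → W8 → Z8 → R7 → L8 → P1 → 00.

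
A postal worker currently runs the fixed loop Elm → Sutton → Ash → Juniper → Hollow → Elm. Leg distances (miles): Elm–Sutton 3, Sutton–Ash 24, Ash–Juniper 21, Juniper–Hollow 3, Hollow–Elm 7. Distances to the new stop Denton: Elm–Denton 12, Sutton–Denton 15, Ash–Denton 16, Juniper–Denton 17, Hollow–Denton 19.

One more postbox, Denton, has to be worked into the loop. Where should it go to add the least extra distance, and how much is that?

+7 miles — insert Denton between Sutton and Ash.

Insertion cost between consecutive stops i–j is d(i,Denton) + d(Denton,j) − d(i,j):
  between Elm and Sutton: 12 + 15 − 3 = 24
  between Sutton and Ash: 15 + 16 − 24 = 7
  between Ash and Juniper: 16 + 17 − 21 = 12
  between Juniper and Hollow: 17 + 19 − 3 = 33
  between Hollow and Elm: 19 + 12 − 7 = 24
Cheapest insertion is between Sutton and Ash, adding 7.
New total = 58 + 7 = 65.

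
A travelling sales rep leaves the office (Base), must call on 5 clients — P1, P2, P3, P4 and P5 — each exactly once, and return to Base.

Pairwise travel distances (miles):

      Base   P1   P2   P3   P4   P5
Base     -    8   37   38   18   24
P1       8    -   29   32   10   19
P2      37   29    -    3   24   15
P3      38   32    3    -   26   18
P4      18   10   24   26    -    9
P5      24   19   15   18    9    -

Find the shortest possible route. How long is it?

There are 60 distinct closed tours to check (reversals are equivalent).
Base - P1 - P2 - P3 - P4 - P5 - Base: 8+29+3+26+9+24 = 99
Base - P1 - P2 - P3 - P5 - P4 - Base: 8+29+3+18+9+18 = 85
Base - P1 - P2 - P4 - P3 - P5 - Base: 8+29+24+26+18+24 = 129
Base - P1 - P2 - P4 - P5 - P3 - Base: 8+29+24+9+18+38 = 126
Base - P1 - P2 - P5 - P3 - P4 - Base: 8+29+15+18+26+18 = 114
Base - P1 - P2 - P5 - P4 - P3 - Base: 8+29+15+9+26+38 = 125
Base - P1 - P3 - P2 - P4 - P5 - Base: 8+32+3+24+9+24 = 100
Base - P1 - P3 - P2 - P5 - P4 - Base: 8+32+3+15+9+18 = 85
Base - P1 - P3 - P4 - P2 - P5 - Base: 8+32+26+24+15+24 = 129
Base - P1 - P3 - P4 - P5 - P2 - Base: 8+32+26+9+15+37 = 127
Base - P1 - P3 - P5 - P2 - P4 - Base: 8+32+18+15+24+18 = 115
Base - P1 - P3 - P5 - P4 - P2 - Base: 8+32+18+9+24+37 = 128
Base - P1 - P4 - P2 - P3 - P5 - Base: 8+10+24+3+18+24 = 87
Base - P1 - P4 - P2 - P5 - P3 - Base: 8+10+24+15+18+38 = 113
… (46 more)
Base - P1 - P4 - P5 - P2 - P3 - Base: 8+10+9+15+3+38 = 83  ← best
The minimum is 83.
One optimal route: Base → P1 → P4 → P5 → P2 → P3 → Base (or its reverse).

83 miles — the shortest possible round trip.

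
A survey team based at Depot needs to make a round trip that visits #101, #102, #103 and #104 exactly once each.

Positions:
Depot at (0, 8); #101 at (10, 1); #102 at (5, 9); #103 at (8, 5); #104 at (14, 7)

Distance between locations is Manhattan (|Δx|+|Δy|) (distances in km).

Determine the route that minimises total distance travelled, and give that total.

44 km — the shortest possible round trip.

Depot - #101 - #102 - #103 - #104 - Depot: 17+13+7+8+15 = 60
Depot - #101 - #102 - #104 - #103 - Depot: 17+13+11+8+11 = 60
Depot - #101 - #103 - #102 - #104 - Depot: 17+6+7+11+15 = 56
Depot - #101 - #103 - #104 - #102 - Depot: 17+6+8+11+6 = 48
Depot - #101 - #104 - #102 - #103 - Depot: 17+10+11+7+11 = 56
Depot - #101 - #104 - #103 - #102 - Depot: 17+10+8+7+6 = 48
Depot - #102 - #101 - #103 - #104 - Depot: 6+13+6+8+15 = 48
Depot - #102 - #101 - #104 - #103 - Depot: 6+13+10+8+11 = 48
Depot - #102 - #103 - #101 - #104 - Depot: 6+7+6+10+15 = 44
Depot - #102 - #104 - #101 - #103 - Depot: 6+11+10+6+11 = 44
Depot - #103 - #101 - #102 - #104 - Depot: 11+6+13+11+15 = 56
Depot - #103 - #102 - #101 - #104 - Depot: 11+7+13+10+15 = 56
The minimum is 44.
One optimal route: Depot → #102 → #103 → #101 → #104 → Depot (or its reverse).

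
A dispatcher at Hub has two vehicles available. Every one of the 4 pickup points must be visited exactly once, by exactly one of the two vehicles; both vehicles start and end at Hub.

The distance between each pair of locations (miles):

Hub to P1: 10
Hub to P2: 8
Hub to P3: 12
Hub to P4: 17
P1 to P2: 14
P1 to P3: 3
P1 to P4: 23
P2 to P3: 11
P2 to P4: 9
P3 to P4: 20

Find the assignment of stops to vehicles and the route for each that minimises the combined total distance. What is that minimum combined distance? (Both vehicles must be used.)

Check every non-empty split of the stops between the two vehicles; for each half take its own optimal tour:
  {P1} + {P2, P3, P4}: 20 + 49 = 69
  {P2} + {P1, P3, P4}: 16 + 50 = 66
  {P1, P2} + {P3, P4}: 32 + 49 = 81
  {P3} + {P1, P2, P4}: 24 + 50 = 74
  {P1, P3} + {P2, P4}: 25 + 34 = 59
  {P2, P3} + {P1, P4}: 31 + 50 = 81
  … (7 splits in total)
Best: vehicle 1 Hub → P1 → P3 → Hub = 25; vehicle 2 Hub → P2 → P4 → Hub = 34; combined 59.

Minimum combined distance: 59 miles.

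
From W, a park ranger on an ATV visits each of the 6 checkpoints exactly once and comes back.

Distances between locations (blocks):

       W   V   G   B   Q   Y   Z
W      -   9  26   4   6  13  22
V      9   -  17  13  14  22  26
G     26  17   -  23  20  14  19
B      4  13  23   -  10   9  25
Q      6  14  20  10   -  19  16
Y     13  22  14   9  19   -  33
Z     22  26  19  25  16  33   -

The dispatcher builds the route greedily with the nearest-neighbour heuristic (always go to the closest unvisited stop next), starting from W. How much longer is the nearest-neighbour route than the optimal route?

W: B=4, Q=6, V=9, Y=13, Z=22, G=26 ⇒ B
B: Y=9, Q=10, V=13, G=23, Z=25 ⇒ Y
Y: G=14, Q=19, V=22, Z=33 ⇒ G
G: V=17, Z=19, Q=20 ⇒ V
V: Q=14, Z=26 ⇒ Q
Q: Z=16 ⇒ Z
NN route W → B → Y → G → V → Q → Z → W costs 96.
Optimal: W → V → Q → Z → G → Y → B → W costs 85 (by enumerating all 360 distinct tours).
Excess = 96 − 85 = 11.

11 blocks longer than the optimal tour.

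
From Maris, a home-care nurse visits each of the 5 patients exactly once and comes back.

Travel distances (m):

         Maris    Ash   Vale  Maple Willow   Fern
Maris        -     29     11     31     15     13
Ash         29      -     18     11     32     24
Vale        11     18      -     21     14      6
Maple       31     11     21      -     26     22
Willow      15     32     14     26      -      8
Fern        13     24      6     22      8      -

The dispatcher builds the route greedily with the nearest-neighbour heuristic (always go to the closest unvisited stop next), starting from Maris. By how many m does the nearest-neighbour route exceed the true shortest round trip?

The nearest-neighbour route is 6 m longer than optimal.

From Maris: Vale=11, Fern=13, Willow=15, Ash=29, Maple=31 → choose Vale (11).
From Vale: Fern=6, Willow=14, Ash=18, Maple=21 → choose Fern (6).
From Fern: Willow=8, Maple=22, Ash=24 → choose Willow (8).
From Willow: Maple=26, Ash=32 → choose Maple (26).
From Maple: Ash=11 → choose Ash (11).
NN route Maris → Vale → Fern → Willow → Maple → Ash → Maris costs 91.
Optimal: Maris → Vale → Ash → Maple → Fern → Willow → Maris costs 85 (by enumerating all 60 distinct tours).
Excess = 91 − 85 = 6.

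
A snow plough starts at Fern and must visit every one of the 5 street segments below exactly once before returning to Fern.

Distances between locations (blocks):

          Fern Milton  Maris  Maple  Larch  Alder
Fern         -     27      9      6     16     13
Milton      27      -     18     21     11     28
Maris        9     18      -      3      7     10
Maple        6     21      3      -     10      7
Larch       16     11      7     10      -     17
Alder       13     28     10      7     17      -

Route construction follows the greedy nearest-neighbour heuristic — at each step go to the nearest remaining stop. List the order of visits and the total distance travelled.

Total distance 68 blocks via the nearest-neighbour route Fern → Maple → Maris → Larch → Milton → Alder → Fern.

At Fern the remaining stops are Maple 6, Maris 9, Alder 13, Larch 16, Milton 27; go to Maple.
At Maple the remaining stops are Maris 3, Alder 7, Larch 10, Milton 21; go to Maris.
At Maris the remaining stops are Larch 7, Alder 10, Milton 18; go to Larch.
At Larch the remaining stops are Milton 11, Alder 17; go to Milton.
At Milton the remaining stops are Alder 28; go to Alder.
Return Alder→Fern: 13.
Total = 6 + 3 + 7 + 11 + 28 + 13 = 68.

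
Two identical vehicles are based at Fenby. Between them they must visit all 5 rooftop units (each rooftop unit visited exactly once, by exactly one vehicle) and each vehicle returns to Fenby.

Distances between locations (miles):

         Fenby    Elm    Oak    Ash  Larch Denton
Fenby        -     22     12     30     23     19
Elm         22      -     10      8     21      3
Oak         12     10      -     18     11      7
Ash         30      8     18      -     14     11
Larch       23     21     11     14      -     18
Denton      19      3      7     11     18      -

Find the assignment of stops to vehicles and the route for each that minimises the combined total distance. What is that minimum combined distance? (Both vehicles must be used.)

Minimum combined distance: 91 miles.

There are 2^4 − 1 = 15 ways to divide the 5 stops into two non-empty groups. For each, the best each vehicle can do is its own shortest tour through its group:
  {Elm} + {Oak, Ash, Larch, Denton}: 44 + 67 = 111
  {Oak} + {Elm, Ash, Larch, Denton}: 24 + 67 = 91
  {Elm, Oak} + {Ash, Larch, Denton}: 44 + 67 = 111
  {Ash} + {Elm, Oak, Larch, Denton}: 60 + 66 = 126
  {Elm, Ash} + {Oak, Larch, Denton}: 60 + 60 = 120
  {Oak, Ash} + {Elm, Larch, Denton}: 60 + 66 = 126
  … (15 splits in total)
Best: vehicle 1 Fenby → Oak → Fenby = 24; vehicle 2 Fenby → Larch → Ash → Elm → Denton → Fenby = 67; combined 91.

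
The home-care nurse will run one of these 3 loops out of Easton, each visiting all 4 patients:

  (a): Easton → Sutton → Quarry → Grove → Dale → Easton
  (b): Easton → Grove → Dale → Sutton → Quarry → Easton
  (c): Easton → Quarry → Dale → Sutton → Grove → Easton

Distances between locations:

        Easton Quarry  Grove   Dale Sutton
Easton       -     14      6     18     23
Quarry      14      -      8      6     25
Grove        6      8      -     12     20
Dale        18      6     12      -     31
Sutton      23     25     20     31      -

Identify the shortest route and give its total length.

77 — (c) is the shortest.

(a): 23 + 25 + 8 + 12 + 18 = 86
(b): 6 + 12 + 31 + 25 + 14 = 88
(c): 14 + 6 + 31 + 20 + 6 = 77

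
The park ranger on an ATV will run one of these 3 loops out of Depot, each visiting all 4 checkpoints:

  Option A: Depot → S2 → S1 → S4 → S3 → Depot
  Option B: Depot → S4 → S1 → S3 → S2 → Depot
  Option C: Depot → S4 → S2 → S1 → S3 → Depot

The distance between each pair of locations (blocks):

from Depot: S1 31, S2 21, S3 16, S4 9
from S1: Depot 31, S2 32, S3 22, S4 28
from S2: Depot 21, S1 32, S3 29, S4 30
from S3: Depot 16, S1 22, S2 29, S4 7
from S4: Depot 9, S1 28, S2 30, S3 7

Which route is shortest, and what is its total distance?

Shortest is Option A, total 104 blocks.

Option A: 21 + 32 + 28 + 7 + 16 = 104
Option B: 9 + 28 + 22 + 29 + 21 = 109
Option C: 9 + 30 + 32 + 22 + 16 = 109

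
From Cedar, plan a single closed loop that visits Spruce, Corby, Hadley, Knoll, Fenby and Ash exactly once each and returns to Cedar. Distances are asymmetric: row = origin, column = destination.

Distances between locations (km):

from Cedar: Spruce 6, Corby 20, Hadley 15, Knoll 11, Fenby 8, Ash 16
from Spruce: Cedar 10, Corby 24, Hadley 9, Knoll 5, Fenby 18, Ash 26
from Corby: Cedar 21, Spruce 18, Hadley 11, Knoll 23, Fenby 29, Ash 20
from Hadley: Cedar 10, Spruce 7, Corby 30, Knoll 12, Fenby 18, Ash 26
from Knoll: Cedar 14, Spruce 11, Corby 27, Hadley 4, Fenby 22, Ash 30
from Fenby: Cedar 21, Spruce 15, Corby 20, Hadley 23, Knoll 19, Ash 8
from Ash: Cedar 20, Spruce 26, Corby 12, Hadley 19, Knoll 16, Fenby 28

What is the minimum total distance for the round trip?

Cedar - Spruce - Corby - Hadley - Knoll - Fenby - Ash - Cedar: 6+24+11+12+22+8+20 = 103
Cedar - Spruce - Corby - Hadley - Knoll - Ash - Fenby - Cedar: 6+24+11+12+30+28+21 = 132
Cedar - Spruce - Corby - Hadley - Fenby - Knoll - Ash - Cedar: 6+24+11+18+19+30+20 = 128
Cedar - Spruce - Corby - Hadley - Fenby - Ash - Knoll - Cedar: 6+24+11+18+8+16+14 = 97
Cedar - Spruce - Corby - Hadley - Ash - Knoll - Fenby - Cedar: 6+24+11+26+16+22+21 = 126
Cedar - Spruce - Corby - Hadley - Ash - Fenby - Knoll - Cedar: 6+24+11+26+28+19+14 = 128
Cedar - Spruce - Corby - Knoll - Hadley - Fenby - Ash - Cedar: 6+24+23+4+18+8+20 = 103
Cedar - Spruce - Corby - Knoll - Hadley - Ash - Fenby - Cedar: 6+24+23+4+26+28+21 = 132
… (712 more)
Cedar - Fenby - Ash - Corby - Spruce - Knoll - Hadley - Cedar: 8+8+12+18+5+4+10 = 65  ← best
The minimum is 65.
One optimal route: Cedar → Fenby → Ash → Corby → Spruce → Knoll → Hadley → Cedar.

Shortest round trip = 65 km.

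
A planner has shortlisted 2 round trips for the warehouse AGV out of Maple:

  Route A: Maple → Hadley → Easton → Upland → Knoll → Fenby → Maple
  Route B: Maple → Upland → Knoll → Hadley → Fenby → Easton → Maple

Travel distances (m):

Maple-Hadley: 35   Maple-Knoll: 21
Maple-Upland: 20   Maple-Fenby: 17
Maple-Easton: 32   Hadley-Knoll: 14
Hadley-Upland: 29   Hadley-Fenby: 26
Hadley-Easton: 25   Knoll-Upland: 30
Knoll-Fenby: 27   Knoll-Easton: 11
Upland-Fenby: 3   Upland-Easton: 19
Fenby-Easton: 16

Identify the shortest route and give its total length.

Route A: 35 + 25 + 19 + 30 + 27 + 17 = 153
Route B: 20 + 30 + 14 + 26 + 16 + 32 = 138

138 m — Route B is the shortest.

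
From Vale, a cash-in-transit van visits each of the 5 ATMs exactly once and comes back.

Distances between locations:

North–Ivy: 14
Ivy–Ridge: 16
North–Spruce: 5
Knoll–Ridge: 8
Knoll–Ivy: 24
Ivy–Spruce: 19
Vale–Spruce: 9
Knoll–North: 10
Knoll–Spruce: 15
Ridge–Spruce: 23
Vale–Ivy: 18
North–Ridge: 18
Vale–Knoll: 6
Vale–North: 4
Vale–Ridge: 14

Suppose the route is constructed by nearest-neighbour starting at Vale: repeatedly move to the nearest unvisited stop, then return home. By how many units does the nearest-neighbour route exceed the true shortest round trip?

Vale: North=4, Knoll=6, Spruce=9, Ridge=14, Ivy=18 ⇒ North
North: Spruce=5, Knoll=10, Ivy=14, Ridge=18 ⇒ Spruce
Spruce: Knoll=15, Ivy=19, Ridge=23 ⇒ Knoll
Knoll: Ridge=8, Ivy=24 ⇒ Ridge
Ridge: Ivy=16 ⇒ Ivy
NN route Vale → North → Spruce → Knoll → Ridge → Ivy → Vale costs 66.
Optimal: Vale → Knoll → Ridge → Ivy → North → Spruce → Vale costs 58 (by enumerating all 60 distinct tours).
Excess = 66 − 58 = 8.

Excess over optimum: 8.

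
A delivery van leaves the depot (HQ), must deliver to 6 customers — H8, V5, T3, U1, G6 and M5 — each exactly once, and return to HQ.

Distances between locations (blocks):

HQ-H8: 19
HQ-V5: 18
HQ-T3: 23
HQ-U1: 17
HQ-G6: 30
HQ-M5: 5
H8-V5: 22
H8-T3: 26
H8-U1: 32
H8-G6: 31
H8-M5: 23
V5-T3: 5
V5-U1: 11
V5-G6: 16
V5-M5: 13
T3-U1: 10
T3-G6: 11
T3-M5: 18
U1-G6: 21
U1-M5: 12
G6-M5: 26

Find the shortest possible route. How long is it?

With 6 stops there are 6!/2 = 360 distinct round trips (a route and its reverse cost the same).
HQ-H8-V5-T3-U1-G6-M5-HQ: 19+22+5+10+21+26+5 = 108
HQ-H8-V5-T3-U1-M5-G6-HQ: 19+22+5+10+12+26+30 = 124
HQ-H8-V5-T3-G6-U1-M5-HQ: 19+22+5+11+21+12+5 = 95
HQ-H8-V5-T3-G6-M5-U1-HQ: 19+22+5+11+26+12+17 = 112
HQ-H8-V5-T3-M5-U1-G6-HQ: 19+22+5+18+12+21+30 = 127
HQ-H8-V5-T3-M5-G6-U1-HQ: 19+22+5+18+26+21+17 = 128
HQ-H8-V5-U1-T3-G6-M5-HQ: 19+22+11+10+11+26+5 = 104
HQ-H8-V5-U1-T3-M5-G6-HQ: 19+22+11+10+18+26+30 = 136
… (352 more)
HQ-H8-G6-T3-V5-U1-M5-HQ: 19+31+11+5+11+12+5 = 94  ← best
The minimum is 94.
One optimal route: HQ → H8 → G6 → T3 → V5 → U1 → M5 → HQ (or its reverse).

94 blocks — the shortest possible round trip.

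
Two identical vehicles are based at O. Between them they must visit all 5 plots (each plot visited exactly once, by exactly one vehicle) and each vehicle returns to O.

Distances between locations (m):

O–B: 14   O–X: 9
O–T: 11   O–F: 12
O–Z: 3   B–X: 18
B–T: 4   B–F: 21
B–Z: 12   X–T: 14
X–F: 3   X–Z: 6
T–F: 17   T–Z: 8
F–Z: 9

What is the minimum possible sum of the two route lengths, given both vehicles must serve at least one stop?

53 m — the smallest possible combined total.

There are 2^4 − 1 = 15 ways to divide the 5 stops into two non-empty groups. For each, the best each vehicle can do is its own shortest tour through its group:
  {B} + {X, T, F, Z}: 28 + 40 = 68
  {X} + {B, T, F, Z}: 18 + 47 = 65
  {B, X} + {T, F, Z}: 41 + 40 = 81
  {T} + {B, X, F, Z}: 22 + 47 = 69
  {B, T} + {X, F, Z}: 29 + 24 = 53
  {X, T} + {B, F, Z}: 34 + 47 = 81
  … (15 splits in total)
Best: vehicle 1 O → B → T → O = 29; vehicle 2 O → X → F → Z → O = 24; combined 53.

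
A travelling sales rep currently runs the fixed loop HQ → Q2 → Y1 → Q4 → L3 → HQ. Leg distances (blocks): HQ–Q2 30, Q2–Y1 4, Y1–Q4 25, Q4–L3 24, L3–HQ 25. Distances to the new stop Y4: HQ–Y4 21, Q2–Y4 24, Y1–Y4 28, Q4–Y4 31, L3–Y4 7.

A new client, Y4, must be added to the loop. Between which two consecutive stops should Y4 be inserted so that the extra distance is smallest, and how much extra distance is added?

Insertion cost between consecutive stops i–j is d(i,Y4) + d(Y4,j) − d(i,j):
  between HQ and Q2: 21 + 24 − 30 = 15
  between Q2 and Y1: 24 + 28 − 4 = 48
  between Y1 and Q4: 28 + 31 − 25 = 34
  between Q4 and L3: 31 + 7 − 24 = 14
  between L3 and HQ: 7 + 21 − 25 = 3
Cheapest insertion is between L3 and HQ, adding 3.
New total = 108 + 3 = 111.

Adding 3 blocks by placing Y4 on the L3–HQ leg.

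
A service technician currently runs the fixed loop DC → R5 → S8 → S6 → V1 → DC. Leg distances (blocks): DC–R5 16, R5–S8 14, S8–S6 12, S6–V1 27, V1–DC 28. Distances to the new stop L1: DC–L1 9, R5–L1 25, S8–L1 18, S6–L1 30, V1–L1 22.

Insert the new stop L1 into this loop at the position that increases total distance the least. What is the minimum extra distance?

Adding 3 blocks by placing L1 on the V1–DC leg.

Insertion cost between consecutive stops i–j is d(i,L1) + d(L1,j) − d(i,j):
  between DC and R5: 9 + 25 − 16 = 18
  between R5 and S8: 25 + 18 − 14 = 29
  between S8 and S6: 18 + 30 − 12 = 36
  between S6 and V1: 30 + 22 − 27 = 25
  between V1 and DC: 22 + 9 − 28 = 3
Cheapest insertion is between V1 and DC, adding 3.
New total = 97 + 3 = 100.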